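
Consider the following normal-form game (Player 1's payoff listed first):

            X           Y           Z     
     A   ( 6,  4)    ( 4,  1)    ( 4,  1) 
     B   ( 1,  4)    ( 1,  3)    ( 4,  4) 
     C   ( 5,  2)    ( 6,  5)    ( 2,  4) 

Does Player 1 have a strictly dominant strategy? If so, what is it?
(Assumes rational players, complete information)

No strictly dominant strategy exists for Player 1

Work:
A strategy strictly dominates another if it gives a strictly higher payoff against every opponent action. Compare each pair of P1's strategies column-by-column:
  A vs B: [6 vs 1, 4 vs 1, 4 vs 4] → A does not strictly dominate B (column Z: 4 ≤ 4)
  A vs C: [6 vs 5, 4 vs 6, 4 vs 2] → A does not strictly dominate C (column Y: 4 ≤ 6)
  B vs A: [1 vs 6, 1 vs 4, 4 vs 4] → B does not strictly dominate A (column X: 1 ≤ 6)
  B vs C: [1 vs 5, 1 vs 6, 4 vs 2] → B does not strictly dominate C (column X: 1 ≤ 5)
  C vs A: [5 vs 6, 6 vs 4, 2 vs 4] → C does not strictly dominate A (column X: 5 ≤ 6)
  C vs B: [5 vs 1, 6 vs 1, 2 vs 4] → C does not strictly dominate B (column Z: 2 ≤ 4)
No single strategy strictly dominates all others → no strictly dominant strategy.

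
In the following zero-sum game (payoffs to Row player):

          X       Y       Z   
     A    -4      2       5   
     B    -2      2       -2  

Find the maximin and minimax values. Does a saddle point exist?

Maximin = -2, Minimax = -2, Saddle: True

Work:
Row minimums: [-4, -2] → maximin = -2
Column maximums: [-2, 2, 5] → minimax = -2
Saddle point exists! Game value = -2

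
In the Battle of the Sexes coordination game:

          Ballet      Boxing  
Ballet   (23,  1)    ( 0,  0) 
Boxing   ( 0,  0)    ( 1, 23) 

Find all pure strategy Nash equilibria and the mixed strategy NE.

Pure NE: (Ballet, Ballet) and (Boxing, Boxing); Mixed NE: p = 0.9583, q = 0.0417

Work:
Check pure NE:
(Ballet, Ballet): (23, 1) - no unilateral deviation beneficial
(Boxing, Boxing): (1, 23) - no unilateral deviation beneficial
Mixed NE: P1 plays Ballet with p = 0.9583, P2 plays Ballet with q = 0.0417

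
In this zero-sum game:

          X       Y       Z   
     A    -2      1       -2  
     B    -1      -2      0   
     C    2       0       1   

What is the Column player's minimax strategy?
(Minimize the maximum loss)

Column should play Y or Z (all achieve the minimum), value = 1

Work:
Column player minimizes Row's maximum payoff:
Column X: max payoff to Row = 2
Column Y: max payoff to Row = 1
Column Z: max payoff to Row = 1
Minimum is 1, achieved by columns Y, Z (tied).
Each of Y or Z is a minimax strategy.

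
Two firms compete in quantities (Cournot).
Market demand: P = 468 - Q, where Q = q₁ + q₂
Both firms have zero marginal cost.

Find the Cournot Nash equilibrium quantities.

q₁* = q₂* = 156.0; P* = 156.0

Work:
Profit: π_i = P·q_i = (a - q_i - q_j)·q_i
FOC: ∂π_i/∂q_i = a - 2q_i - q_j = 0
Reaction function: q_i = (468 - q_j)/2
Symmetry: q* = 468/3 = 156.0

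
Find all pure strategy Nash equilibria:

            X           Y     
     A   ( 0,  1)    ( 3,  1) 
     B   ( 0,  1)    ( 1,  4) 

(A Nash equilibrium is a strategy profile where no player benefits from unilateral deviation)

Nash equilibrium: (A, X), (A, Y)

Work:
Best responses:
  P1 vs X: payoffs [0, 0] → best response A/B (payoff 0)
  P1 vs Y: payoffs [3, 1] → best response A (payoff 3)
  P2 vs A: payoffs [1, 1] → best response X/Y (payoff 1)
  P2 vs B: payoffs [1, 4] → best response Y (payoff 4)
Mutual best responses: (A,X), (A,Y) → Nash equilibria.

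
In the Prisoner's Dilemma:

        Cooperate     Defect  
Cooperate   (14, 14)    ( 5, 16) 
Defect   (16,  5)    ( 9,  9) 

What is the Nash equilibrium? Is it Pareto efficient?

(Defect, Defect) is NE; not Pareto efficient

Work:
Defect dominates Cooperate for both players:
If P2 cooperates: Defect (16) > Cooperate (14)
If P2 defects: Defect (9) > Cooperate (5)
NE: (Defect, Defect) with payoff (9, 9)
But (Cooperate, Cooperate) = (14, 14) Pareto dominates (9, 9)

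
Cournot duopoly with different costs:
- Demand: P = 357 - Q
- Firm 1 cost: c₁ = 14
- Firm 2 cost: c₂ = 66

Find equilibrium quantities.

q₁* = 131.67, q₂* = 79.67

Work:
Reaction: q₁ = (357 - 14 - q₂)/2
Reaction: q₂ = (357 - 66 - q₁)/2
Solve simultaneously:
q₁* = (357 - 2×14 + 66)/3 = 131.67
q₂* = (357 - 2×66 + 14)/3 = 79.67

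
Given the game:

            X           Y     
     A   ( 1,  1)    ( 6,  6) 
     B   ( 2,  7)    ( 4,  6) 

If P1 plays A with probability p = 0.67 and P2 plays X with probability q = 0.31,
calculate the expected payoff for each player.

E[P1] = 4.0969, E[P2] = 5.0638

Work:
E[P1] = p·q·π₁(A,X) + p·(1-q)·π₁(A,Y) + (1-p)·q·π₁(B,X) + (1-p)·(1-q)·π₁(B,Y)
= 0.67·0.31·1 + 0.67·0.69·6 + 0.33·0.31·2 + 0.33·0.69·4
= 4.0969

E[P2] = 5.0638 (similar calculation)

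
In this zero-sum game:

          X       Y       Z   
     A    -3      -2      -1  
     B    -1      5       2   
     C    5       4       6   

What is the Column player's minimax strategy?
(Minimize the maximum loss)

Column should play X or Y (all achieve the minimum), value = 5

Work:
Column player minimizes Row's maximum payoff:
Column X: max payoff to Row = 5
Column Y: max payoff to Row = 5
Column Z: max payoff to Row = 6
Minimum is 5, achieved by columns X, Y (tied).
Each of X or Y is a minimax strategy.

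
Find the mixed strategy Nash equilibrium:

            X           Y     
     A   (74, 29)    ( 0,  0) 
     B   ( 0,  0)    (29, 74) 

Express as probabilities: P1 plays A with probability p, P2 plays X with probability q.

p = 0.7184, q = 0.2816

Work:
Find probabilities that make opponent indifferent:
P2 chooses q to make P1 indifferent between A and B
P1 chooses p to make P2 indifferent between X and Y
Mixed NE: P1 plays (A: 0.7184, B: 0.2816), P2 plays (X: 0.2816, Y: 0.7184)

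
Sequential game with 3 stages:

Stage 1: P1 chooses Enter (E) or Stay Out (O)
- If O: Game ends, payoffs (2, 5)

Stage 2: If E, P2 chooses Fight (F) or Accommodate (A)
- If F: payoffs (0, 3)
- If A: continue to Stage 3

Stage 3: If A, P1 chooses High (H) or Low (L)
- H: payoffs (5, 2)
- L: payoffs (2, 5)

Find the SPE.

SPE: (O, F, H); Outcome (2, 5)

Work:
Stage 3: P1 chooses H (5 vs 2)
Stage 2: P2: F->3, A->2 (anticipating H). Choose F
Stage 1: P1: O->2, E->0 (anticipating F, H). Choose O
SPE path: O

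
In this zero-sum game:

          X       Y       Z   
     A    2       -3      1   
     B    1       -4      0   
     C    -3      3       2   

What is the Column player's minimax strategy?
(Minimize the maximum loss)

Column should play X or Z (all achieve the minimum), value = 2

Work:
Column player minimizes Row's maximum payoff:
Column X: max payoff to Row = 2
Column Y: max payoff to Row = 3
Column Z: max payoff to Row = 2
Minimum is 2, achieved by columns X, Z (tied).
Each of X or Z is a minimax strategy.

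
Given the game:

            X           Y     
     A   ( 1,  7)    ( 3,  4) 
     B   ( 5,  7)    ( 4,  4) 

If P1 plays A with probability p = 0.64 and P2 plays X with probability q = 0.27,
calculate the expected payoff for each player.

E[P1] = 3.1116, E[P2] = 4.81

Work:
E[P1] = p·q·π₁(A,X) + p·(1-q)·π₁(A,Y) + (1-p)·q·π₁(B,X) + (1-p)·(1-q)·π₁(B,Y)
= 0.64·0.27·1 + 0.64·0.73·3 + 0.36·0.27·5 + 0.36·0.73·4
= 3.1116

E[P2] = 4.81 (similar calculation)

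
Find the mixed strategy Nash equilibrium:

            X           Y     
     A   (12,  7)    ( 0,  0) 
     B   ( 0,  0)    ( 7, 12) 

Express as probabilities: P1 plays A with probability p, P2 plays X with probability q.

p = 0.6316, q = 0.3684

Work:
Find probabilities that make opponent indifferent:
P2 chooses q to make P1 indifferent between A and B
P1 chooses p to make P2 indifferent between X and Y
Mixed NE: P1 plays (A: 0.6316, B: 0.3684), P2 plays (X: 0.3684, Y: 0.6316)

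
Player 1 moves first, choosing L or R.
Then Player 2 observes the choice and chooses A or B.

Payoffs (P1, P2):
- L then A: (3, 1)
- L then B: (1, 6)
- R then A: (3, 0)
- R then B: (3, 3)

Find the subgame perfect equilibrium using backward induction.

P1 plays R, P2 plays B after L and B after R; Payoff (3, 3)

Work:
Backward induction:
After L: P2 chooses B → P1 gets 1
After R: P2 chooses B → P1 gets 3
P1 chooses R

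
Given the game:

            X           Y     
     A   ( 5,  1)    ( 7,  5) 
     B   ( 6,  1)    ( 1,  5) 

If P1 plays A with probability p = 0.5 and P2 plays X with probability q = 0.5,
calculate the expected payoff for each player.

E[P1] = 4.75, E[P2] = 3.0

Work:
E[P1] = p·q·π₁(A,X) + p·(1-q)·π₁(A,Y) + (1-p)·q·π₁(B,X) + (1-p)·(1-q)·π₁(B,Y)
= 0.5·0.5·5 + 0.5·0.5·7 + 0.5·0.5·6 + 0.5·0.5·1
= 4.75

E[P2] = 3.0 (similar calculation)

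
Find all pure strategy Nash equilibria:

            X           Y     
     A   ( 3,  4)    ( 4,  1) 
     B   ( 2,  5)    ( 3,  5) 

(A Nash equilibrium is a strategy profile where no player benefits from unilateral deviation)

Nash equilibrium: (A, X)

Work:
Best responses:
  P1 vs X: payoffs [3, 2] → best response A (payoff 3)
  P1 vs Y: payoffs [4, 3] → best response A (payoff 4)
  P2 vs A: payoffs [4, 1] → best response X (payoff 4)
  P2 vs B: payoffs [5, 5] → best response X/Y (payoff 5)
Mutual best responses: (A,X) → Nash equilibria.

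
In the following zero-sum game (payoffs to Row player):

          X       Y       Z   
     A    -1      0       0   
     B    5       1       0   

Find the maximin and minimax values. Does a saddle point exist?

Maximin = 0, Minimax = 0, Saddle: True

Work:
Row minimums: [-1, 0] → maximin = 0
Column maximums: [5, 1, 0] → minimax = 0
Saddle point exists! Game value = 0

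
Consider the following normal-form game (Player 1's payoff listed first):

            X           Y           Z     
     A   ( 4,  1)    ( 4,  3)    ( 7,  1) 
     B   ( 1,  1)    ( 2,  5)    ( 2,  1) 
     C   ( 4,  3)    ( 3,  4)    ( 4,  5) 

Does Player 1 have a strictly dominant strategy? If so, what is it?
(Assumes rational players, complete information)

No strictly dominant strategy exists for Player 1

Work:
A strategy strictly dominates another if it gives a strictly higher payoff against every opponent action. Compare each pair of P1's strategies column-by-column:
  A vs B: [4 vs 1, 4 vs 2, 7 vs 2] → A strictly dominates B
  A vs C: [4 vs 4, 4 vs 3, 7 vs 4] → A does not strictly dominate C (column X: 4 ≤ 4)
  B vs A: [1 vs 4, 2 vs 4, 2 vs 7] → B does not strictly dominate A (column X: 1 ≤ 4)
  B vs C: [1 vs 4, 2 vs 3, 2 vs 4] → B does not strictly dominate C (column X: 1 ≤ 4)
  C vs A: [4 vs 4, 3 vs 4, 4 vs 7] → C does not strictly dominate A (column X: 4 ≤ 4)
  C vs B: [4 vs 1, 3 vs 2, 4 vs 2] → C strictly dominates B
No single strategy strictly dominates all others → no strictly dominant strategy.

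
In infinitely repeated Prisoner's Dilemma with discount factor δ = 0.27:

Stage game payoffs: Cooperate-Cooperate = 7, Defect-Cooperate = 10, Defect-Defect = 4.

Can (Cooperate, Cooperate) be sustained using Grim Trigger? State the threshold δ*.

δ* = 0.5; since δ = 0.27 < 0.5, cooperation cannot be sustained

Work:
For Grim Trigger:
Cooperate forever: 7/(1-δ)
Defect then punished: 10 + 4·δ/(1-δ)
Need: 7/(1-δ) ≥ 10 + 4·δ/(1-δ)
Solving: δ ≥ (T-R)/(T-P) = (10-7)/(10-4) = 0.5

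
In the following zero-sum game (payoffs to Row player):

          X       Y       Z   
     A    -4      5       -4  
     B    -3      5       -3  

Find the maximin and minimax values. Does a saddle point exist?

Maximin = -3, Minimax = -3, Saddle: True

Work:
Row minimums: [-4, -3] → maximin = -3
Column maximums: [-3, 5, -3] → minimax = -3
Saddle point exists! Game value = -3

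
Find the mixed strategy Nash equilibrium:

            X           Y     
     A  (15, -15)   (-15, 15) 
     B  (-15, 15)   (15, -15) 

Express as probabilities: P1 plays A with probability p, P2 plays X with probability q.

p = 0.5, q = 0.5

Work:
Find probabilities that make opponent indifferent:
P2 chooses q to make P1 indifferent between A and B
P1 chooses p to make P2 indifferent between X and Y
Mixed NE: P1 plays (A: 0.5, B: 0.5), P2 plays (X: 0.5, Y: 0.5)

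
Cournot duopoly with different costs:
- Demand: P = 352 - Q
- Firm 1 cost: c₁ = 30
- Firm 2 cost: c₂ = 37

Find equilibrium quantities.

q₁* = 109.67, q₂* = 102.67

Work:
Reaction: q₁ = (352 - 30 - q₂)/2
Reaction: q₂ = (352 - 37 - q₁)/2
Solve simultaneously:
q₁* = (352 - 2×30 + 37)/3 = 109.67
q₂* = (352 - 2×37 + 30)/3 = 102.67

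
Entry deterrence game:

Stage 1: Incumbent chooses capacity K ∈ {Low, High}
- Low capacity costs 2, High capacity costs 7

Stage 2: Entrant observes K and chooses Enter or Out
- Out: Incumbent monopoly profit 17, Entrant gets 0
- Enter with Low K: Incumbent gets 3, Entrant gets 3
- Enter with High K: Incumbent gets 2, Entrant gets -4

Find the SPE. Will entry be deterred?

SPE: (High, Enter|Low, Out|High); Entry deterred. Incumbent net profit = 10

Work:
After Low K: Entrant enters (3 > 0)
After High K: Entrant stays out (-4 < 0)
Incumbent: Low → 3−2=1, High → 17−7=10
Incumbent chooses High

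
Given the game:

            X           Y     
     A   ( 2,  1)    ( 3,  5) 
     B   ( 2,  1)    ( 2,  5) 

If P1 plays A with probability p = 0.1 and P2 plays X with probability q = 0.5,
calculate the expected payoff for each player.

E[P1] = 2.05, E[P2] = 3.0

Work:
E[P1] = p·q·π₁(A,X) + p·(1-q)·π₁(A,Y) + (1-p)·q·π₁(B,X) + (1-p)·(1-q)·π₁(B,Y)
= 0.1·0.5·2 + 0.1·0.5·3 + 0.9·0.5·2 + 0.9·0.5·2
= 2.05

E[P2] = 3.0 (similar calculation)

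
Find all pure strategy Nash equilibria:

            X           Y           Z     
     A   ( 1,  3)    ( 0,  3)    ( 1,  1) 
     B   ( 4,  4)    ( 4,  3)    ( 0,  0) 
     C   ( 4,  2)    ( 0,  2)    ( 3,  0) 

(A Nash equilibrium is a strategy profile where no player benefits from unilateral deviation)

Nash equilibrium: (B, X), (C, X)

Work:
Best responses:
  P1 vs X: payoffs [1, 4, 4] → best response B/C (payoff 4)
  P1 vs Y: payoffs [0, 4, 0] → best response B (payoff 4)
  P1 vs Z: payoffs [1, 0, 3] → best response C (payoff 3)
  P2 vs A: payoffs [3, 3, 1] → best response X/Y (payoff 3)
  P2 vs B: payoffs [4, 3, 0] → best response X (payoff 4)
  P2 vs C: payoffs [2, 2, 0] → best response X/Y (payoff 2)
Mutual best responses: (B,X), (C,X) → Nash equilibria.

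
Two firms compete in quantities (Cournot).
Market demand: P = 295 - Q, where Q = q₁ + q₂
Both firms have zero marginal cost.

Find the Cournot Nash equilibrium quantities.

q₁* = q₂* = 98.33; P* = 98.33

Work:
Profit: π_i = P·q_i = (a - q_i - q_j)·q_i
FOC: ∂π_i/∂q_i = a - 2q_i - q_j = 0
Reaction function: q_i = (295 - q_j)/2
Symmetry: q* = 295/3 = 98.33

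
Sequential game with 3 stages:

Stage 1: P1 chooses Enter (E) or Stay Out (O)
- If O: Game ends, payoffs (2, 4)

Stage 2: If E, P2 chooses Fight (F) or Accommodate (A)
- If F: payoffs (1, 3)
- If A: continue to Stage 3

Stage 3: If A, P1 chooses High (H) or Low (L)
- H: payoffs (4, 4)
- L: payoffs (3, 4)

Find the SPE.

SPE: (E, A, H); Outcome (4, 4)

Work:
Stage 3: P1 chooses H (4 vs 3)
Stage 2: P2: F->3, A->4 (anticipating H). Choose A
Stage 1: P1: O->2, E->4 (anticipating A, H). Choose E
SPE path: E -> A -> H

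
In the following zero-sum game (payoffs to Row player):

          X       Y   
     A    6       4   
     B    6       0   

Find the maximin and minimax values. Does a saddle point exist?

Maximin = 4, Minimax = 4, Saddle: True

Work:
Row minimums: [4, 0] → maximin = 4
Column maximums: [6, 4] → minimax = 4
Saddle point exists! Game value = 4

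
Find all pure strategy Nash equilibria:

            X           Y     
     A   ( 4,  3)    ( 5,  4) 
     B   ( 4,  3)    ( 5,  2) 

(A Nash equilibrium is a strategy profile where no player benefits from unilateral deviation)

Nash equilibrium: (A, Y), (B, X)

Work:
Best responses:
  P1 vs X: payoffs [4, 4] → best response A/B (payoff 4)
  P1 vs Y: payoffs [5, 5] → best response A/B (payoff 5)
  P2 vs A: payoffs [3, 4] → best response Y (payoff 4)
  P2 vs B: payoffs [3, 2] → best response X (payoff 3)
Mutual best responses: (A,Y), (B,X) → Nash equilibria.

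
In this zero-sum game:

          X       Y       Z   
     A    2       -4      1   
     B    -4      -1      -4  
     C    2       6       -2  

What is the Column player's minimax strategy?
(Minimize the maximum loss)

Column should play Z, value = 1

Work:
Column player minimizes Row's maximum payoff:
Column X: max payoff to Row = 2
Column Y: max payoff to Row = 6
Column Z: max payoff to Row = 1
Minimum is 1, achieved by column Z.
Minimax strategy: Z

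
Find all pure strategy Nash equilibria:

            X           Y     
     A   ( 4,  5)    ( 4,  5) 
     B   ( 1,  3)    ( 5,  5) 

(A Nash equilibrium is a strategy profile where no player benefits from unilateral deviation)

Nash equilibrium: (A, X), (B, Y)

Work:
Best responses:
  P1 vs X: payoffs [4, 1] → best response A (payoff 4)
  P1 vs Y: payoffs [4, 5] → best response B (payoff 5)
  P2 vs A: payoffs [5, 5] → best response X/Y (payoff 5)
  P2 vs B: payoffs [3, 5] → best response Y (payoff 5)
Mutual best responses: (A,X), (B,Y) → Nash equilibria.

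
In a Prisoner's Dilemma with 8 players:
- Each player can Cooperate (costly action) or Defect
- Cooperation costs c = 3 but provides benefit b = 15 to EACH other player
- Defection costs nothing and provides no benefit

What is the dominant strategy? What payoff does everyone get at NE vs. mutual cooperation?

Dominant: Defect; NE payoff = 0; Coop payoff = 102

Work:
Defect dominates (saves cost c = 3, benefit to others is external)
NE: All defect → everyone gets 0
If all cooperate: each receives (7)×15 - 3 = 102
Social dilemma: 102 > 0 but NE gives 0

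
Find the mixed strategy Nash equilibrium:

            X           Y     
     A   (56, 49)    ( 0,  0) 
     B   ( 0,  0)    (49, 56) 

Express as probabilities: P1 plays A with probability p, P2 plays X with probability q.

p = 0.5333, q = 0.4667

Work:
Find probabilities that make opponent indifferent:
P2 chooses q to make P1 indifferent between A and B
P1 chooses p to make P2 indifferent between X and Y
Mixed NE: P1 plays (A: 0.5333, B: 0.4667), P2 plays (X: 0.4667, Y: 0.5333)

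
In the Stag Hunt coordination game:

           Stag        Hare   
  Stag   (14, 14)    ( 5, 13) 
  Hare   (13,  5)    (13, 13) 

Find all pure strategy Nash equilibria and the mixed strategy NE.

Pure NE: (Stag, Stag) and (Hare, Hare); Mixed NE: p = 0.8889, q = 0.8889

Work:
Check pure NE:
(Stag, Stag): (14, 14) - no unilateral deviation beneficial
(Hare, Hare): (13, 13) - no unilateral deviation beneficial
Mixed NE: P1 plays Stag with p = 0.8889, P2 plays Stag with q = 0.8889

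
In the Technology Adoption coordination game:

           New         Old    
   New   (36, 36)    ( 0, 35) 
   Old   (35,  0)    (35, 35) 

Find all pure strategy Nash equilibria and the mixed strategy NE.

Pure NE: (New, New) and (Old, Old); Mixed NE: p = 0.9722, q = 0.9722

Work:
Check pure NE:
(New, New): (36, 36) - no unilateral deviation beneficial
(Old, Old): (35, 35) - no unilateral deviation beneficial
Mixed NE: P1 plays New with p = 0.9722, P2 plays New with q = 0.9722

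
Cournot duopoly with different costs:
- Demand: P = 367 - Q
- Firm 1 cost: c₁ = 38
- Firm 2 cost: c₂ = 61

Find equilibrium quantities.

q₁* = 117.33, q₂* = 94.33

Work:
Reaction: q₁ = (367 - 38 - q₂)/2
Reaction: q₂ = (367 - 61 - q₁)/2
Solve simultaneously:
q₁* = (367 - 2×38 + 61)/3 = 117.33
q₂* = (367 - 2×61 + 38)/3 = 94.33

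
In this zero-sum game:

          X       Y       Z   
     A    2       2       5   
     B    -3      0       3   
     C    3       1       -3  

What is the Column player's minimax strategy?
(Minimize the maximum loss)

Column should play Y, value = 2

Work:
Column player minimizes Row's maximum payoff:
Column X: max payoff to Row = 3
Column Y: max payoff to Row = 2
Column Z: max payoff to Row = 5
Minimum is 2, achieved by column Y.
Minimax strategy: Y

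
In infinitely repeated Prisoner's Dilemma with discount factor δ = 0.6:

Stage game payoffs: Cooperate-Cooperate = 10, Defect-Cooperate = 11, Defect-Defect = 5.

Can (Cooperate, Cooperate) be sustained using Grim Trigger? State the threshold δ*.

δ* = 0.1667; since δ = 0.6 ≥ 0.1667, cooperation can be sustained

Work:
For Grim Trigger:
Cooperate forever: 10/(1-δ)
Defect then punished: 11 + 5·δ/(1-δ)
Need: 10/(1-δ) ≥ 11 + 5·δ/(1-δ)
Solving: δ ≥ (T-R)/(T-P) = (11-10)/(11-5) = 0.1667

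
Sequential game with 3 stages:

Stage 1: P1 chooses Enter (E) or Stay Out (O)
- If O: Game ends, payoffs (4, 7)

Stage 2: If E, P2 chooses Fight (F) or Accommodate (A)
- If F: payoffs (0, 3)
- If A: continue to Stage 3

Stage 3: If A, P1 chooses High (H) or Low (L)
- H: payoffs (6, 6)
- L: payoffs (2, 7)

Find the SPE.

SPE: (E, A, H); Outcome (6, 6)

Work:
Stage 3: P1 chooses H (6 vs 2)
Stage 2: P2: F->3, A->6 (anticipating H). Choose A
Stage 1: P1: O->4, E->6 (anticipating A, H). Choose E
SPE path: E -> A -> H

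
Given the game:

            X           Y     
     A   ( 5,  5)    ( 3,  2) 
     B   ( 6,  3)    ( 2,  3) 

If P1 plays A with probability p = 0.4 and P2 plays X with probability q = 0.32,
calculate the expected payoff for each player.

E[P1] = 3.424, E[P2] = 2.984

Work:
E[P1] = p·q·π₁(A,X) + p·(1-q)·π₁(A,Y) + (1-p)·q·π₁(B,X) + (1-p)·(1-q)·π₁(B,Y)
= 0.4·0.32·5 + 0.4·0.68·3 + 0.6·0.32·6 + 0.6·0.68·2
= 3.424

E[P2] = 2.984 (similar calculation)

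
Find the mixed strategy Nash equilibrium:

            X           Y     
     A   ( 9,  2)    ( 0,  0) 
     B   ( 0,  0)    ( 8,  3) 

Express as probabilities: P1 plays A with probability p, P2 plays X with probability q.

p = 0.6, q = 0.4706

Work:
Find probabilities that make opponent indifferent:
P2 chooses q to make P1 indifferent between A and B
P1 chooses p to make P2 indifferent between X and Y
Mixed NE: P1 plays (A: 0.6, B: 0.4), P2 plays (X: 0.4706, Y: 0.5294)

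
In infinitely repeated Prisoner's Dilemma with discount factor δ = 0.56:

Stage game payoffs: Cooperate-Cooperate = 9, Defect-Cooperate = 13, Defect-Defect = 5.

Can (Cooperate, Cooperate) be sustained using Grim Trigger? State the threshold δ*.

δ* = 0.5; since δ = 0.56 ≥ 0.5, cooperation can be sustained

Work:
For Grim Trigger:
Cooperate forever: 9/(1-δ)
Defect then punished: 13 + 5·δ/(1-δ)
Need: 9/(1-δ) ≥ 13 + 5·δ/(1-δ)
Solving: δ ≥ (T-R)/(T-P) = (13-9)/(13-5) = 0.5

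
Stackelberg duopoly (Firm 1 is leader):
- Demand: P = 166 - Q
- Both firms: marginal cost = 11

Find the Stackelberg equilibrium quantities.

q₁* (leader) = 77.5, q₂* (follower) = 38.75

Work:
Follower's reaction: q₂ = (a - c - q₁)/2
Leader substitutes: π₁ = q₁·(a - q₁ - (a-c-q₁)/2 - c)
FOC: q₁* = (166 - 11)/2 = 77.50
Then: q₂* = (166 - 11 - 77.5)/2 = 38.75
Leader has first-mover advantage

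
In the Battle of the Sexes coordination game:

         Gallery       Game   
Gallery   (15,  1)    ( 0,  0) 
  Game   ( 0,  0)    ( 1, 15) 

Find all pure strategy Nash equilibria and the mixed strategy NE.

Pure NE: (Gallery, Gallery) and (Game, Game); Mixed NE: p = 0.9375, q = 0.0625

Work:
Check pure NE:
(Gallery, Gallery): (15, 1) - no unilateral deviation beneficial
(Game, Game): (1, 15) - no unilateral deviation beneficial
Mixed NE: P1 plays Gallery with p = 0.9375, P2 plays Gallery with q = 0.0625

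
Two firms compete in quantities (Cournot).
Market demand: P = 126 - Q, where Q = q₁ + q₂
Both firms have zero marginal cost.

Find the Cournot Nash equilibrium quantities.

q₁* = q₂* = 42.0; P* = 42.0

Work:
Profit: π_i = P·q_i = (a - q_i - q_j)·q_i
FOC: ∂π_i/∂q_i = a - 2q_i - q_j = 0
Reaction function: q_i = (126 - q_j)/2
Symmetry: q* = 126/3 = 42.0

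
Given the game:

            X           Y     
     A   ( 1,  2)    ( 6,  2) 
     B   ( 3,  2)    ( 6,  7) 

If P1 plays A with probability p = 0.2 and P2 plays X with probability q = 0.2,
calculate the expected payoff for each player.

E[P1] = 5.32, E[P2] = 5.2

Work:
E[P1] = p·q·π₁(A,X) + p·(1-q)·π₁(A,Y) + (1-p)·q·π₁(B,X) + (1-p)·(1-q)·π₁(B,Y)
= 0.2·0.2·1 + 0.2·0.8·6 + 0.8·0.2·3 + 0.8·0.8·6
= 5.32

E[P2] = 5.2 (similar calculation)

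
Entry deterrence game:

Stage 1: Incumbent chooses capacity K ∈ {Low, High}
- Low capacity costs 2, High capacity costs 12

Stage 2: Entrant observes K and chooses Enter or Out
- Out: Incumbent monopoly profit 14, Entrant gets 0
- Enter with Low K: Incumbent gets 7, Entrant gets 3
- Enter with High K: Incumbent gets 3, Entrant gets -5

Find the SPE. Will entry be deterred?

SPE: (Low, Enter|Low, Out|High); Entry not deterred. Incumbent net profit = 5, Entrant gets 3

Work:
After Low K: Entrant enters (3 > 0)
After High K: Entrant stays out (-5 < 0)
Incumbent: Low → 7−2=5, High → 14−12=2
Incumbent chooses Low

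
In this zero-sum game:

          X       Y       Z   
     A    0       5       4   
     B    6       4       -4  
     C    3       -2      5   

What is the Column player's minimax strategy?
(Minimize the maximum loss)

Column should play Y or Z (all achieve the minimum), value = 5

Work:
Column player minimizes Row's maximum payoff:
Column X: max payoff to Row = 6
Column Y: max payoff to Row = 5
Column Z: max payoff to Row = 5
Minimum is 5, achieved by columns Y, Z (tied).
Each of Y or Z is a minimax strategy.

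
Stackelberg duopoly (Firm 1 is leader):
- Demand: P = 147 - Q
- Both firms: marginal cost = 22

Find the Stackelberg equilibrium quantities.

q₁* (leader) = 62.5, q₂* (follower) = 31.25

Work:
Follower's reaction: q₂ = (a - c - q₁)/2
Leader substitutes: π₁ = q₁·(a - q₁ - (a-c-q₁)/2 - c)
FOC: q₁* = (147 - 22)/2 = 62.50
Then: q₂* = (147 - 22 - 62.5)/2 = 31.25
Leader has first-mover advantage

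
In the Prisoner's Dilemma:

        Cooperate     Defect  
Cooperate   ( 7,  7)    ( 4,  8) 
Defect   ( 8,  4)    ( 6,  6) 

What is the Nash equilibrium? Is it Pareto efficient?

(Defect, Defect) is NE; not Pareto efficient

Work:
Defect dominates Cooperate for both players:
If P2 cooperates: Defect (8) > Cooperate (7)
If P2 defects: Defect (6) > Cooperate (4)
NE: (Defect, Defect) with payoff (6, 6)
But (Cooperate, Cooperate) = (7, 7) Pareto dominates (6, 6)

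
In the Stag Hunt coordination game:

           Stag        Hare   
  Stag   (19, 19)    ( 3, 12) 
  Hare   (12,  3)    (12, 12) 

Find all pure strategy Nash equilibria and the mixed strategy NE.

Pure NE: (Stag, Stag) and (Hare, Hare); Mixed NE: p = 0.5625, q = 0.5625

Work:
Check pure NE:
(Stag, Stag): (19, 19) - no unilateral deviation beneficial
(Hare, Hare): (12, 12) - no unilateral deviation beneficial
Mixed NE: P1 plays Stag with p = 0.5625, P2 plays Stag with q = 0.5625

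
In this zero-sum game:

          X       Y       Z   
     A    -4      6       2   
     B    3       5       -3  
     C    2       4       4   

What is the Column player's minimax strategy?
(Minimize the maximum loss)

Column should play X, value = 3

Work:
Column player minimizes Row's maximum payoff:
Column X: max payoff to Row = 3
Column Y: max payoff to Row = 6
Column Z: max payoff to Row = 4
Minimum is 3, achieved by column X.
Minimax strategy: X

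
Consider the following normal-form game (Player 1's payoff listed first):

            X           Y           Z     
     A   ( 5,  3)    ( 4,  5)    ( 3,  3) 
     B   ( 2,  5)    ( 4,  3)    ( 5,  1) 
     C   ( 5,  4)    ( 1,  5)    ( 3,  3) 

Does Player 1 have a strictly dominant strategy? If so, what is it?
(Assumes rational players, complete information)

No strictly dominant strategy exists for Player 1

Work:
A strategy strictly dominates another if it gives a strictly higher payoff against every opponent action. Compare each pair of P1's strategies column-by-column:
  A vs B: [5 vs 2, 4 vs 4, 3 vs 5] → A does not strictly dominate B (column Y: 4 ≤ 4)
  A vs C: [5 vs 5, 4 vs 1, 3 vs 3] → A does not strictly dominate C (column X: 5 ≤ 5)
  B vs A: [2 vs 5, 4 vs 4, 5 vs 3] → B does not strictly dominate A (column X: 2 ≤ 5)
  B vs C: [2 vs 5, 4 vs 1, 5 vs 3] → B does not strictly dominate C (column X: 2 ≤ 5)
  C vs A: [5 vs 5, 1 vs 4, 3 vs 3] → C does not strictly dominate A (column X: 5 ≤ 5)
  C vs B: [5 vs 2, 1 vs 4, 3 vs 5] → C does not strictly dominate B (column Y: 1 ≤ 4)
No single strategy strictly dominates all others → no strictly dominant strategy.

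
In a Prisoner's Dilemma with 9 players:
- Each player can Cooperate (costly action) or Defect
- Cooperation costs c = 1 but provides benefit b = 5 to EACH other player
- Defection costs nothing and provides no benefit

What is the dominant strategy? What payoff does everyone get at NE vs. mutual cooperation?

Dominant: Defect; NE payoff = 0; Coop payoff = 39

Work:
Defect dominates (saves cost c = 1, benefit to others is external)
NE: All defect → everyone gets 0
If all cooperate: each receives (8)×5 - 1 = 39
Social dilemma: 39 > 0 but NE gives 0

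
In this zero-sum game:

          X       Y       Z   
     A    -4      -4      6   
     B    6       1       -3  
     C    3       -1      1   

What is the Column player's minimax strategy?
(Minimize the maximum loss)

Column should play Y, value = 1

Work:
Column player minimizes Row's maximum payoff:
Column X: max payoff to Row = 6
Column Y: max payoff to Row = 1
Column Z: max payoff to Row = 6
Minimum is 1, achieved by column Y.
Minimax strategy: Y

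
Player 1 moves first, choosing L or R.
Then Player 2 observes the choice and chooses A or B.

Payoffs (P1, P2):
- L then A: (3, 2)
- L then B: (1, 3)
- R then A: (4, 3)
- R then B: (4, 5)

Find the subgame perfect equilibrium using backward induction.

P1 plays R, P2 plays B after L and B after R; Payoff (4, 5)

Work:
Backward induction:
After L: P2 chooses B → P1 gets 1
After R: P2 chooses B → P1 gets 4
P1 chooses R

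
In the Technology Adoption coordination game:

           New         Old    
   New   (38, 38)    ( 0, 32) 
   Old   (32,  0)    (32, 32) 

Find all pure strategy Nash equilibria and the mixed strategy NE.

Pure NE: (New, New) and (Old, Old); Mixed NE: p = 0.8421, q = 0.8421

Work:
Check pure NE:
(New, New): (38, 38) - no unilateral deviation beneficial
(Old, Old): (32, 32) - no unilateral deviation beneficial
Mixed NE: P1 plays New with p = 0.8421, P2 plays New with q = 0.8421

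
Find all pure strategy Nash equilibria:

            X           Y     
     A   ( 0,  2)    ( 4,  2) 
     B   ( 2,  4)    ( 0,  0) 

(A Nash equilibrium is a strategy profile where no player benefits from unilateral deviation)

Nash equilibrium: (A, Y), (B, X)

Work:
Best responses:
  P1 vs X: payoffs [0, 2] → best response B (payoff 2)
  P1 vs Y: payoffs [4, 0] → best response A (payoff 4)
  P2 vs A: payoffs [2, 2] → best response X/Y (payoff 2)
  P2 vs B: payoffs [4, 0] → best response X (payoff 4)
Mutual best responses: (A,Y), (B,X) → Nash equilibria.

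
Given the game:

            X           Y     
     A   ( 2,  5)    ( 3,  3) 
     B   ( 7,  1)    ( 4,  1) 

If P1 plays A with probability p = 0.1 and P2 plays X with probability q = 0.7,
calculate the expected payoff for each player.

E[P1] = 5.72, E[P2] = 1.34

Work:
E[P1] = p·q·π₁(A,X) + p·(1-q)·π₁(A,Y) + (1-p)·q·π₁(B,X) + (1-p)·(1-q)·π₁(B,Y)
= 0.1·0.7·2 + 0.1·0.3·3 + 0.9·0.7·7 + 0.9·0.3·4
= 5.72

E[P2] = 1.34 (similar calculation)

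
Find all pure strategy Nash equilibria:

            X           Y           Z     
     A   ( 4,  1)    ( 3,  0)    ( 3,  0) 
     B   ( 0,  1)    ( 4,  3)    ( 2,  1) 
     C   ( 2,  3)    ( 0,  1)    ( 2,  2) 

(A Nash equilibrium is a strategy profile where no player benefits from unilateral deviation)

Nash equilibrium: (A, X), (B, Y)

Work:
Best responses:
  P1 vs X: payoffs [4, 0, 2] → best response A (payoff 4)
  P1 vs Y: payoffs [3, 4, 0] → best response B (payoff 4)
  P1 vs Z: payoffs [3, 2, 2] → best response A (payoff 3)
  P2 vs A: payoffs [1, 0, 0] → best response X (payoff 1)
  P2 vs B: payoffs [1, 3, 1] → best response Y (payoff 3)
  P2 vs C: payoffs [3, 1, 2] → best response X (payoff 3)
Mutual best responses: (A,X), (B,Y) → Nash equilibria.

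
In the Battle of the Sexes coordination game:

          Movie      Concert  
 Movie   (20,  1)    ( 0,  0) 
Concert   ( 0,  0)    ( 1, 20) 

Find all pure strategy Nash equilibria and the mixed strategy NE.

Pure NE: (Movie, Movie) and (Concert, Concert); Mixed NE: p = 0.9524, q = 0.0476

Work:
Check pure NE:
(Movie, Movie): (20, 1) - no unilateral deviation beneficial
(Concert, Concert): (1, 20) - no unilateral deviation beneficial
Mixed NE: P1 plays Movie with p = 0.9524, P2 plays Movie with q = 0.0476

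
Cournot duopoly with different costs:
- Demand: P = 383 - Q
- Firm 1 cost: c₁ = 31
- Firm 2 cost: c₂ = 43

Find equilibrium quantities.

q₁* = 121.33, q₂* = 109.33

Work:
Reaction: q₁ = (383 - 31 - q₂)/2
Reaction: q₂ = (383 - 43 - q₁)/2
Solve simultaneously:
q₁* = (383 - 2×31 + 43)/3 = 121.33
q₂* = (383 - 2×43 + 31)/3 = 109.33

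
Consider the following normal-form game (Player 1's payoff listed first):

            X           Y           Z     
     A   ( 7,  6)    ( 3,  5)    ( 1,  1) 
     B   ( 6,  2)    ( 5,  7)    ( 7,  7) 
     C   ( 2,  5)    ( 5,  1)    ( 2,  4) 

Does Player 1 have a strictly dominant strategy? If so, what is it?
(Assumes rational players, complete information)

No strictly dominant strategy exists for Player 1

Work:
A strategy strictly dominates another if it gives a strictly higher payoff against every opponent action. Compare each pair of P1's strategies column-by-column:
  A vs B: [7 vs 6, 3 vs 5, 1 vs 7] → A does not strictly dominate B (column Y: 3 ≤ 5)
  A vs C: [7 vs 2, 3 vs 5, 1 vs 2] → A does not strictly dominate C (column Y: 3 ≤ 5)
  B vs A: [6 vs 7, 5 vs 3, 7 vs 1] → B does not strictly dominate A (column X: 6 ≤ 7)
  B vs C: [6 vs 2, 5 vs 5, 7 vs 2] → B does not strictly dominate C (column Y: 5 ≤ 5)
  C vs A: [2 vs 7, 5 vs 3, 2 vs 1] → C does not strictly dominate A (column X: 2 ≤ 7)
  C vs B: [2 vs 6, 5 vs 5, 2 vs 7] → C does not strictly dominate B (column X: 2 ≤ 6)
No single strategy strictly dominates all others → no strictly dominant strategy.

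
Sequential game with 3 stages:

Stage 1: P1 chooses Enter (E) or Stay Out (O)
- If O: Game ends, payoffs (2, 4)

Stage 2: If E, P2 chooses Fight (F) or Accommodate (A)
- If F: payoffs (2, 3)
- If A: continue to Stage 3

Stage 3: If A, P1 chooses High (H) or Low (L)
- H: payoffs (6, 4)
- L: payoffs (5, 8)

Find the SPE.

SPE: (E, A, H); Outcome (6, 4)

Work:
Stage 3: P1 chooses H (6 vs 5)
Stage 2: P2: F->3, A->4 (anticipating H). Choose A
Stage 1: P1: O->2, E->6 (anticipating A, H). Choose E
SPE path: E -> A -> H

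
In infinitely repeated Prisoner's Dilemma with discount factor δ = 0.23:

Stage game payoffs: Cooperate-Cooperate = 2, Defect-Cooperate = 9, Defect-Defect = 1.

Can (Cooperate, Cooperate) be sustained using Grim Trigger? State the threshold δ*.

δ* = 0.875; since δ = 0.23 < 0.875, cooperation cannot be sustained

Work:
For Grim Trigger:
Cooperate forever: 2/(1-δ)
Defect then punished: 9 + 1·δ/(1-δ)
Need: 2/(1-δ) ≥ 9 + 1·δ/(1-δ)
Solving: δ ≥ (T-R)/(T-P) = (9-2)/(9-1) = 0.875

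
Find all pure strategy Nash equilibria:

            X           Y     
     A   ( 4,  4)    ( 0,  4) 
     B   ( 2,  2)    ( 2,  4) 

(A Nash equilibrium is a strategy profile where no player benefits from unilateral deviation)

Nash equilibrium: (A, X), (B, Y)

Work:
Best responses:
  P1 vs X: payoffs [4, 2] → best response A (payoff 4)
  P1 vs Y: payoffs [0, 2] → best response B (payoff 2)
  P2 vs A: payoffs [4, 4] → best response X/Y (payoff 4)
  P2 vs B: payoffs [2, 4] → best response Y (payoff 4)
Mutual best responses: (A,X), (B,Y) → Nash equilibria.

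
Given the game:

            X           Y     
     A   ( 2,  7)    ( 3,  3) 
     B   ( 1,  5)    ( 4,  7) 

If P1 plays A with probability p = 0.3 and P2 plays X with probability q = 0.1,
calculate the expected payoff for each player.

E[P1] = 3.46, E[P2] = 5.78

Work:
E[P1] = p·q·π₁(A,X) + p·(1-q)·π₁(A,Y) + (1-p)·q·π₁(B,X) + (1-p)·(1-q)·π₁(B,Y)
= 0.3·0.1·2 + 0.3·0.9·3 + 0.7·0.1·1 + 0.7·0.9·4
= 3.46

E[P2] = 5.78 (similar calculation)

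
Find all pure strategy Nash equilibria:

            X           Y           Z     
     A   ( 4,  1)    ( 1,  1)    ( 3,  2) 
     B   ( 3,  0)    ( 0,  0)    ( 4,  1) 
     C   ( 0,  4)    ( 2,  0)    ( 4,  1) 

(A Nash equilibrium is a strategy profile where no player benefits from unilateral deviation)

Nash equilibrium: (B, Z)

Work:
Best responses:
  P1 vs X: payoffs [4, 3, 0] → best response A (payoff 4)
  P1 vs Y: payoffs [1, 0, 2] → best response C (payoff 2)
  P1 vs Z: payoffs [3, 4, 4] → best response B/C (payoff 4)
  P2 vs A: payoffs [1, 1, 2] → best response Z (payoff 2)
  P2 vs B: payoffs [0, 0, 1] → best response Z (payoff 1)
  P2 vs C: payoffs [4, 0, 1] → best response X (payoff 4)
Mutual best responses: (B,Z) → Nash equilibria.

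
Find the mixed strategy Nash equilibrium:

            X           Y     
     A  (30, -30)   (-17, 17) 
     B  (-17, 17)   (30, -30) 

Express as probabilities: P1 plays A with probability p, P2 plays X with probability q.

p = 0.5, q = 0.5

Work:
Find probabilities that make opponent indifferent:
P2 chooses q to make P1 indifferent between A and B
P1 chooses p to make P2 indifferent between X and Y
Mixed NE: P1 plays (A: 0.5, B: 0.5), P2 plays (X: 0.5, Y: 0.5)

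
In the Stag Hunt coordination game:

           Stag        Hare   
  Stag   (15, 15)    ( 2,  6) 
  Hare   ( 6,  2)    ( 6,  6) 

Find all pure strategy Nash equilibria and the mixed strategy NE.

Pure NE: (Stag, Stag) and (Hare, Hare); Mixed NE: p = 0.3077, q = 0.3077

Work:
Check pure NE:
(Stag, Stag): (15, 15) - no unilateral deviation beneficial
(Hare, Hare): (6, 6) - no unilateral deviation beneficial
Mixed NE: P1 plays Stag with p = 0.3077, P2 plays Stag with q = 0.3077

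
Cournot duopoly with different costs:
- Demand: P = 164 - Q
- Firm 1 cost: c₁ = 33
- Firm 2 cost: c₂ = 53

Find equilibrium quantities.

q₁* = 50.33, q₂* = 30.33

Work:
Reaction: q₁ = (164 - 33 - q₂)/2
Reaction: q₂ = (164 - 53 - q₁)/2
Solve simultaneously:
q₁* = (164 - 2×33 + 53)/3 = 50.33
q₂* = (164 - 2×53 + 33)/3 = 30.33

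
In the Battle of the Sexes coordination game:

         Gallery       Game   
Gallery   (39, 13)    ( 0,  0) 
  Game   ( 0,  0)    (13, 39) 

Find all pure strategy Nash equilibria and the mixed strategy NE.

Pure NE: (Gallery, Gallery) and (Game, Game); Mixed NE: p = 0.75, q = 0.25

Work:
Check pure NE:
(Gallery, Gallery): (39, 13) - no unilateral deviation beneficial
(Game, Game): (13, 39) - no unilateral deviation beneficial
Mixed NE: P1 plays Gallery with p = 0.75, P2 plays Gallery with q = 0.25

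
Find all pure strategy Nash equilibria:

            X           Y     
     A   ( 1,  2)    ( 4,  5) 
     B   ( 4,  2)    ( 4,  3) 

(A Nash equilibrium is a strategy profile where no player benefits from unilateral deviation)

Nash equilibrium: (A, Y), (B, Y)

Work:
Best responses:
  P1 vs X: payoffs [1, 4] → best response B (payoff 4)
  P1 vs Y: payoffs [4, 4] → best response A/B (payoff 4)
  P2 vs A: payoffs [2, 5] → best response Y (payoff 5)
  P2 vs B: payoffs [2, 3] → best response Y (payoff 3)
Mutual best responses: (A,Y), (B,Y) → Nash equilibria.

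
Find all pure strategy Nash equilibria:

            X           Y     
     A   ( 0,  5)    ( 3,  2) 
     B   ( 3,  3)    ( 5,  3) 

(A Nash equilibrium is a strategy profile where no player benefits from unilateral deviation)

Nash equilibrium: (B, X), (B, Y)

Work:
Best responses:
  P1 vs X: payoffs [0, 3] → best response B (payoff 3)
  P1 vs Y: payoffs [3, 5] → best response B (payoff 5)
  P2 vs A: payoffs [5, 2] → best response X (payoff 5)
  P2 vs B: payoffs [3, 3] → best response X/Y (payoff 3)
Mutual best responses: (B,X), (B,Y) → Nash equilibria.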